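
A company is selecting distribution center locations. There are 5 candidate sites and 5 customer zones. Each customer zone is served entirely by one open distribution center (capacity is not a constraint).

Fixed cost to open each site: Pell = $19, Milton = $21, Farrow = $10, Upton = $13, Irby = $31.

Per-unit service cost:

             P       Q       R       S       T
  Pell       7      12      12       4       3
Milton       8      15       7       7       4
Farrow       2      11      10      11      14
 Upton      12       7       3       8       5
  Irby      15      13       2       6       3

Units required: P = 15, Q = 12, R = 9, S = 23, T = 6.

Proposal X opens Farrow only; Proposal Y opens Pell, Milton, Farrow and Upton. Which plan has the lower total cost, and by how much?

Proposal Y is cheaper by 285.

Proposal X: {Farrow}: P→Farrow 2·15=30, Q→Farrow 11·12=132, R→Farrow 10·9=90, S→Farrow 11·23=253, T→Farrow 14·6=84. Service 589; fixed 10; total 599.
Proposal Y: {Pell, Milton, Farrow, Upton}: P→Farrow 2·15=30, Q→Upton 7·12=84, R→Upton 3·9=27, S→Pell 4·23=92, T→Pell 3·6=18. Service 251; fixed 63; total 314.
Difference: |599 − 314| = 285.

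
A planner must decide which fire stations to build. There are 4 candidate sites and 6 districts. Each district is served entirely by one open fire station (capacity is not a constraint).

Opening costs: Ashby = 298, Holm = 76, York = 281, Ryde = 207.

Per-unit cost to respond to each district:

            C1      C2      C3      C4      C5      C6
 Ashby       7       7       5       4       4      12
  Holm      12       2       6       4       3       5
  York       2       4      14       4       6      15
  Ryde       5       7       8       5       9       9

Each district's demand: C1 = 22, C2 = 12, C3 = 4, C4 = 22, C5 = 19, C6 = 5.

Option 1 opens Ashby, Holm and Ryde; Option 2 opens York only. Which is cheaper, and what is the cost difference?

Option 2 is cheaper by 199.

Option 1: {Ashby, Holm, Ryde}: C1→Ryde 5·22=110, C2→Holm 2·12=24, C3→Ashby 5·4=20, C4→Ashby 4·22=88, C5→Holm 3·19=57, C6→Holm 5·5=25. Service 324; fixed 581; total 905.
Option 2: {York}: C1→York 2·22=44, C2→York 4·12=48, C3→York 14·4=56, C4→York 4·22=88, C5→York 6·19=114, C6→York 15·5=75. Service 425; fixed 281; total 706.
Difference: |905 − 706| = 199.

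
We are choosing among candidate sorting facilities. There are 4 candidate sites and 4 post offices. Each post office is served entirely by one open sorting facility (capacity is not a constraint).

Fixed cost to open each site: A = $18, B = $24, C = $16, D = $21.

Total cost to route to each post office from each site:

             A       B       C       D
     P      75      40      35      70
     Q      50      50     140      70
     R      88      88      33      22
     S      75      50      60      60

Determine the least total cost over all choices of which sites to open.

For any fixed open set, each post office goes to its cheapest open site; total = fixed + service.
{B, D}: P→B 40, Q→B 50, R→D 22, S→B 50. Service 162; fixed 45; total 207.
{B, C}: service 168 + fixed 40 = 208
{A, C}: P→C 35, Q→A 50, R→C 33, S→C 60. Service 178; fixed 34; total 212.
{A, B, C, D}: service 157 + fixed 79 = 236
No other subset beats 207.

Minimum total cost: 207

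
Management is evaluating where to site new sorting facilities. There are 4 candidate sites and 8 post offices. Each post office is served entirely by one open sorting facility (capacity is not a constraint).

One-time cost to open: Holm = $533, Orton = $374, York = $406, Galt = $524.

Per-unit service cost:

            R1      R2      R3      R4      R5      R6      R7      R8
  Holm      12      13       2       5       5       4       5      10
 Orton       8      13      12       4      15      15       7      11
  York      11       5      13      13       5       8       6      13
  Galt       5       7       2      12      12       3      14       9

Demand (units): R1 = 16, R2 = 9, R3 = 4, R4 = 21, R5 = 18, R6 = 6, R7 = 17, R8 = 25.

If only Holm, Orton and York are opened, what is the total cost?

Total cost: 2027

Each post office is assigned to its cheapest site among the open ones.
{Holm, Orton, York}: R1→Orton 8·16=128, R2→York 5·9=45, R3→Holm 2·4=8, R4→Orton 4·21=84, R5→Holm 5·18=90, R6→Holm 4·6=24, R7→Holm 5·17=85, R8→Holm 10·25=250. Service 714; fixed 1313; total 2027.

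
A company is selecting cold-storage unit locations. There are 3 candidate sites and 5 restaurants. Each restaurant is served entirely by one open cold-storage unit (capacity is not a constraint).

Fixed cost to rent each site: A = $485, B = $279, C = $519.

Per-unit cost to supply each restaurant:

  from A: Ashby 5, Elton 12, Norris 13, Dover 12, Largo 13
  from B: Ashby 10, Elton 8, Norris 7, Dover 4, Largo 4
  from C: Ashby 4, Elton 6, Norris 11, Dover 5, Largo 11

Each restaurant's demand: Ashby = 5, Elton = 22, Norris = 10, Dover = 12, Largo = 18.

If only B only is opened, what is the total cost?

Each restaurant is assigned to its cheapest site among the open ones.
{B}: Ashby→B 10·5=50, Elton→B 8·22=176, Norris→B 7·10=70, Dover→B 4·12=48, Largo→B 4·18=72. Service 416; fixed 279; total 695.

Total cost: 695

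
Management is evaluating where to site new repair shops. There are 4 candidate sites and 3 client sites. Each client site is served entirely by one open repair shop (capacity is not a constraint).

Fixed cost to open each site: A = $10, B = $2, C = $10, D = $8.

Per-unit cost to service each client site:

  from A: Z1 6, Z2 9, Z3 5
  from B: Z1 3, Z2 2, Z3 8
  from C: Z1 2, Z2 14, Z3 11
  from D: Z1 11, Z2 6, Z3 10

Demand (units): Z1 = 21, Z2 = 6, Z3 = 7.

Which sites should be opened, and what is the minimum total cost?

Open A, B and C; minimum total cost 111.

For any fixed open set, each client site goes to its cheapest open site; total = fixed + service.
{A, B, C}: Z1→C 2·21=42, Z2→B 2·6=12, Z3→A 5·7=35. Service 89; fixed 22; total 111.
{A, B, C, D}: Z1→C 2·21=42, Z2→B 2·6=12, Z3→A 5·7=35. Service 89; fixed 30; total 119.
{A, B}: Z1→B 3·21=63, Z2→B 2·6=12, Z3→A 5·7=35. Service 110; fixed 12; total 122.
{B}: service 131 + fixed 2 = 133
No other subset beats 111.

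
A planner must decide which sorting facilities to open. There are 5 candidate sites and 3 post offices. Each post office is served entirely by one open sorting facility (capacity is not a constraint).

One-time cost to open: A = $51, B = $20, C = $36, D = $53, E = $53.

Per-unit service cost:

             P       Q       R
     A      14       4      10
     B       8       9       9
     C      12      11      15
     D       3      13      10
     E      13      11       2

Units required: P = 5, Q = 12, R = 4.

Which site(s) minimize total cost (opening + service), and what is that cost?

Open A and B; minimum total cost 195.

For any fixed open set, each post office goes to its cheapest open site; total = fixed + service.
{A, B}: P→B 8·5=40, Q→A 4·12=48, R→B 9·4=36. Service 124; fixed 71; total 195.
{B}: service 184 + fixed 20 = 204
{A, D}: P→D 3·5=15, Q→A 4·12=48, R→A 10·4=40. Service 103; fixed 104; total 207.
{A, B, C, D, E}: P→D 3·5=15, Q→A 4·12=48, R→E 2·4=8. Service 71; fixed 213; total 284.
No other subset beats 195.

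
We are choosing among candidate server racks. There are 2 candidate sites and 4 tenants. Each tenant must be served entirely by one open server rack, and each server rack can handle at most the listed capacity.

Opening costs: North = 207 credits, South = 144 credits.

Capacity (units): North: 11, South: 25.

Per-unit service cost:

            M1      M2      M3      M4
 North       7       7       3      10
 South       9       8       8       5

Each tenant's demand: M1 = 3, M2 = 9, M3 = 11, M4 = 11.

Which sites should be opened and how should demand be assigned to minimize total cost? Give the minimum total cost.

Open {North, South}: M1→South 9·3=27, M2→South 8·9=72, M3→North 3·11=33, M4→South 5·11=55.
Loads: North carries 11/11, South carries 23/25. Service 187; fixed 351; total 538.
Next best feasible plan costs 584.

Minimum total cost: 538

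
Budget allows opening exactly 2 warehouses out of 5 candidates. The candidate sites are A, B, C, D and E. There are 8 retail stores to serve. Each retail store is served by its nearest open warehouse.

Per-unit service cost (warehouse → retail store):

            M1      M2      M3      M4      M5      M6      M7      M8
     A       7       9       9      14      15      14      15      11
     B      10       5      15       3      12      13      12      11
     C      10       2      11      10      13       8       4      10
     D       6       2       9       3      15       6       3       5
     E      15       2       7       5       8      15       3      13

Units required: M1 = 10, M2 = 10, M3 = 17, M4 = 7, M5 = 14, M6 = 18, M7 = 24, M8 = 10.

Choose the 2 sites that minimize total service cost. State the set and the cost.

Choose D and E; total service cost 562.

With exactly 2 open, each retail store uses its cheapest among the chosen.
{D, E}: M1→D 6·10=60, M2→D 2·10=20, M3→E 7·17=119, M4→D 3·7=21, M5→E 8·14=112, M6→D 6·18=108, M7→D 3·24=72, M8→D 5·10=50. Service cost 562.
{B, D}: service cost 652
{C, D}: service cost 666
Among all 10 size-2 choices, {D, E} is lowest.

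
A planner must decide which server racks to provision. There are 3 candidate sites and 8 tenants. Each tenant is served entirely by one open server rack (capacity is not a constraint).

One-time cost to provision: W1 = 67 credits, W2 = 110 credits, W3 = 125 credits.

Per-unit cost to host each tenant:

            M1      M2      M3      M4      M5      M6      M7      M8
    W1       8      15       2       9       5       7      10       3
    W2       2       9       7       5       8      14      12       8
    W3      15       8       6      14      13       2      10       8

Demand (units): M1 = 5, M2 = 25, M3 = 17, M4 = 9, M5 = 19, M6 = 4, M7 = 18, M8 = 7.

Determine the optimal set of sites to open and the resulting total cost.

For any fixed open set, each tenant goes to its cheapest open site; total = fixed + service.
{W1, W2}: M1→W2 2·5=10, M2→W2 9·25=225, M3→W1 2·17=34, M4→W2 5·9=45, M5→W1 5·19=95, M6→W1 7·4=28, M7→W1 10·18=180, M8→W1 3·7=21. Service 638; fixed 177; total 815.
{W1, W3}: service 659 + fixed 192 = 851
{W1, W2, W3}: service 593 + fixed 302 = 895
{W1}: service 854 + fixed 67 = 921
No other subset beats 815.

Open W1 and W2; minimum total cost 815.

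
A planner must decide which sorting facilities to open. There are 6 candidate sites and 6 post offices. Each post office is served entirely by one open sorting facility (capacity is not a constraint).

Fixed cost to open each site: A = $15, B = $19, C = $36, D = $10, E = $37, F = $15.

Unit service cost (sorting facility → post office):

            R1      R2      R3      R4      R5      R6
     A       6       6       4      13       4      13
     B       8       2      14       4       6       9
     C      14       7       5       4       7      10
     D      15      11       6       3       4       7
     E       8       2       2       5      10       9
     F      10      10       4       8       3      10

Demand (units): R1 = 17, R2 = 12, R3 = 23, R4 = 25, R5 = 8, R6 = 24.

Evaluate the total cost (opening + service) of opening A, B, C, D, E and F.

Total cost: 571

Each post office is assigned to its cheapest site among the open ones.
{A, B, C, D, E, F}: R1→A 6·17=102, R2→B 2·12=24, R3→E 2·23=46, R4→D 3·25=75, R5→F 3·8=24, R6→D 7·24=168. Service 439; fixed 132; total 571.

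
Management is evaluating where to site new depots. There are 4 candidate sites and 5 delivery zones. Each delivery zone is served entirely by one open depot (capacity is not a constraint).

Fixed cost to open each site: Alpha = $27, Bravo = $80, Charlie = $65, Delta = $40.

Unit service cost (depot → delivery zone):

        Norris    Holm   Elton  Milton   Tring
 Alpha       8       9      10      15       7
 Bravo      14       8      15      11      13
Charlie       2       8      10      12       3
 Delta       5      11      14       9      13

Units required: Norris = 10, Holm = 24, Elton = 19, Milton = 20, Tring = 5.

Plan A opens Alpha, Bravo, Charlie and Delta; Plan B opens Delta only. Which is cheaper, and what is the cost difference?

Plan A: {Alpha, Bravo, Charlie, Delta}: Norris→Charlie 2·10=20, Holm→Bravo 8·24=192, Elton→Alpha 10·19=190, Milton→Delta 9·20=180, Tring→Charlie 3·5=15. Service 597; fixed 212; total 809.
Plan B: {Delta}: Norris→Delta 5·10=50, Holm→Delta 11·24=264, Elton→Delta 14·19=266, Milton→Delta 9·20=180, Tring→Delta 13·5=65. Service 825; fixed 40; total 865.
Difference: |809 − 865| = 56.

Plan A is cheaper by 56.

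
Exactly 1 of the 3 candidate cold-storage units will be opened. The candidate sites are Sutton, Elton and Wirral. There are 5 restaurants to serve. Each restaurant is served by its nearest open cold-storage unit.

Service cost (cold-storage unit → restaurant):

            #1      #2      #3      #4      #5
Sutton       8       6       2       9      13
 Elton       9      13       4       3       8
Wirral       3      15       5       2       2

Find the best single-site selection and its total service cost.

With exactly 1 open, each restaurant uses its cheapest among the chosen.
{Wirral}: #1→Wirral 3, #2→Wirral 15, #3→Wirral 5, #4→Wirral 2, #5→Wirral 2. Service cost 27.
{Elton}: service cost 37
{Sutton}: service cost 38
Among all 3 size-1 choices, {Wirral} is lowest.

Choose Wirral only; total service cost 27.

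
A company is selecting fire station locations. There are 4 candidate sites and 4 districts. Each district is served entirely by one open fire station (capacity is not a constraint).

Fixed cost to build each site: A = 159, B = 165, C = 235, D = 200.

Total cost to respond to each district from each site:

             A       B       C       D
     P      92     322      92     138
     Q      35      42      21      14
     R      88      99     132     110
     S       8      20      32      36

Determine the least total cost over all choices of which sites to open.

For any fixed open set, each district goes to its cheapest open site; total = fixed + service.
{A}: P→A 92, Q→A 35, R→A 88, S→A 8. Service 223; fixed 159; total 382.
{D}: service 298 + fixed 200 = 498
{C}: service 277 + fixed 235 = 512
{A, B, C, D}: service 202 + fixed 759 = 961
No other subset beats 382.

Minimum total cost: 382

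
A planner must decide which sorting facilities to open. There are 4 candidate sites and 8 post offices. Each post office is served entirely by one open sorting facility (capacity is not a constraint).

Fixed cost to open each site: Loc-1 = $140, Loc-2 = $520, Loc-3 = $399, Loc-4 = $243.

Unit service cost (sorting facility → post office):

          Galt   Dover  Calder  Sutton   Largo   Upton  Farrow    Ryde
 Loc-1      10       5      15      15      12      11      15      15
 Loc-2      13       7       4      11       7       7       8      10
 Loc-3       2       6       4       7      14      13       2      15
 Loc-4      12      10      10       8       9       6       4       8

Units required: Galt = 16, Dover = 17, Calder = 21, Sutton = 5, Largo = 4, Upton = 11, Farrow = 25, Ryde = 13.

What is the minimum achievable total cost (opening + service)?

Minimum total cost: 1096

For any fixed open set, each post office goes to its cheapest open site; total = fixed + service.
{Loc-3}: Galt→Loc-3 2·16=32, Dover→Loc-3 6·17=102, Calder→Loc-3 4·21=84, Sutton→Loc-3 7·5=35, Largo→Loc-3 14·4=56, Upton→Loc-3 13·11=143, Farrow→Loc-3 2·25=50, Ryde→Loc-3 15·13=195. Service 697; fixed 399; total 1096.
{Loc-3, Loc-4}: Galt→Loc-3 2·16=32, Dover→Loc-3 6·17=102, Calder→Loc-3 4·21=84, Sutton→Loc-3 7·5=35, Largo→Loc-4 9·4=36, Upton→Loc-4 6·11=66, Farrow→Loc-3 2·25=50, Ryde→Loc-4 8·13=104. Service 509; fixed 642; total 1151.
{Loc-4}: Galt→Loc-4 12·16=192, Dover→Loc-4 10·17=170, Calder→Loc-4 10·21=210, Sutton→Loc-4 8·5=40, Largo→Loc-4 9·4=36, Upton→Loc-4 6·11=66, Farrow→Loc-4 4·25=100, Ryde→Loc-4 8·13=104. Service 918; fixed 243; total 1161.
{Loc-1, Loc-2, Loc-3, Loc-4}: service 484 + fixed 1302 = 1786
No other subset beats 1096.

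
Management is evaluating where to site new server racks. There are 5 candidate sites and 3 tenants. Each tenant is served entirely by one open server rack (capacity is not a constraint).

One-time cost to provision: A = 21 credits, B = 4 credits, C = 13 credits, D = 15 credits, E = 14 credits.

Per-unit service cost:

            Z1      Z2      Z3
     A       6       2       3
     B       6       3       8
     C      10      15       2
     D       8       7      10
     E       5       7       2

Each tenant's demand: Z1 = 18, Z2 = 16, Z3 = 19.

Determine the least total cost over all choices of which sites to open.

Minimum total cost: 194

For any fixed open set, each tenant goes to its cheapest open site; total = fixed + service.
{B, E}: Z1→E 5·18=90, Z2→B 3·16=48, Z3→E 2·19=38. Service 176; fixed 18; total 194.
{A, E}: Z1→E 5·18=90, Z2→A 2·16=32, Z3→E 2·19=38. Service 160; fixed 35; total 195.
{A, B, E}: service 160 + fixed 39 = 199
{A, B, C, D, E}: service 160 + fixed 67 = 227
No other subset beats 194.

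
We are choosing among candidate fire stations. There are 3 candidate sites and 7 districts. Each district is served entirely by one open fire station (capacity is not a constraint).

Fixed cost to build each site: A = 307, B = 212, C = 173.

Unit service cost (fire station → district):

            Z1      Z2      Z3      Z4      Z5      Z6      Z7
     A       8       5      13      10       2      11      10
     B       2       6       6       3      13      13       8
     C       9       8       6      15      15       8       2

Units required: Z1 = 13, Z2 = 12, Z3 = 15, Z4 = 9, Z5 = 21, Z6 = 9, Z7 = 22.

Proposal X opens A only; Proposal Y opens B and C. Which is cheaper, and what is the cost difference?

Proposal X: {A}: Z1→A 8·13=104, Z2→A 5·12=60, Z3→A 13·15=195, Z4→A 10·9=90, Z5→A 2·21=42, Z6→A 11·9=99, Z7→A 10·22=220. Service 810; fixed 307; total 1117.
Proposal Y: {B, C}: Z1→B 2·13=26, Z2→B 6·12=72, Z3→B 6·15=90, Z4→B 3·9=27, Z5→B 13·21=273, Z6→C 8·9=72, Z7→C 2·22=44. Service 604; fixed 385; total 989.
Difference: |1117 − 989| = 128.

Proposal Y is cheaper by 128.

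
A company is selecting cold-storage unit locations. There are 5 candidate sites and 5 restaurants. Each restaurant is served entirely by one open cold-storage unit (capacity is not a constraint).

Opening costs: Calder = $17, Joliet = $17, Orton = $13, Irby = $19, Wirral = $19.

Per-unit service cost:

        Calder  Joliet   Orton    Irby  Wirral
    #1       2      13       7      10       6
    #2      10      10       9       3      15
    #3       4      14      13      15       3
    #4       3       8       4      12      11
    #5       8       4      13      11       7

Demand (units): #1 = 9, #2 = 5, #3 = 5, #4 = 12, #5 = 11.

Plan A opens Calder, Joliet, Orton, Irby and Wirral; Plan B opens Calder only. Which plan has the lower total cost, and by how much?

Plan A is cheaper by 16.

Plan A: {Calder, Joliet, Orton, Irby, Wirral}: #1→Calder 2·9=18, #2→Irby 3·5=15, #3→Wirral 3·5=15, #4→Calder 3·12=36, #5→Joliet 4·11=44. Service 128; fixed 85; total 213.
Plan B: {Calder}: #1→Calder 2·9=18, #2→Calder 10·5=50, #3→Calder 4·5=20, #4→Calder 3·12=36, #5→Calder 8·11=88. Service 212; fixed 17; total 229.
Difference: |213 − 229| = 16.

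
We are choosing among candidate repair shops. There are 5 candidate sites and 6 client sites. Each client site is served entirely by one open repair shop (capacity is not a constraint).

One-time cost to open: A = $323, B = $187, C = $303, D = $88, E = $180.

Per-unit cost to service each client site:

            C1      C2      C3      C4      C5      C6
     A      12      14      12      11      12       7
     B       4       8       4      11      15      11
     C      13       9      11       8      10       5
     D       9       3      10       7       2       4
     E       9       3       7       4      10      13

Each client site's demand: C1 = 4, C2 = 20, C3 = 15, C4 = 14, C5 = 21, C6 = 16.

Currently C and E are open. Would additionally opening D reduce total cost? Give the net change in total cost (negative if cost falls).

Current service cost with {C, E}: 547.
Adding D: each client site re-picks its cheapest; new service cost 363, saving 184.
Extra fixed cost: 88. Net change = 88 − 184 = -96.
(Totals: 1030 → 934.)

Yes — net change −96 (cost falls by 96).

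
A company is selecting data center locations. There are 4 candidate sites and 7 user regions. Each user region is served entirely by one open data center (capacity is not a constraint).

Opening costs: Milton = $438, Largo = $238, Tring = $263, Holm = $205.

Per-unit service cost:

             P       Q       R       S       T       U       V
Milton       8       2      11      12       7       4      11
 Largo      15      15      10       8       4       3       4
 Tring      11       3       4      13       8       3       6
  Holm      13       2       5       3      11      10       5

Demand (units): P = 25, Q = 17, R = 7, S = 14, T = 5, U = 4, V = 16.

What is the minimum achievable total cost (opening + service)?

Minimum total cost: 816

For any fixed open set, each user region goes to its cheapest open site; total = fixed + service.
{Holm}: P→Holm 13·25=325, Q→Holm 2·17=34, R→Holm 5·7=35, S→Holm 3·14=42, T→Holm 11·5=55, U→Holm 10·4=40, V→Holm 5·16=80. Service 611; fixed 205; total 816.
{Tring}: service 684 + fixed 263 = 947
{Largo, Holm}: P→Holm 13·25=325, Q→Holm 2·17=34, R→Holm 5·7=35, S→Holm 3·14=42, T→Largo 4·5=20, U→Largo 3·4=12, V→Largo 4·16=64. Service 532; fixed 443; total 975.
{Milton, Largo, Tring, Holm}: P→Milton 8·25=200, Q→Milton 2·17=34, R→Tring 4·7=28, S→Holm 3·14=42, T→Largo 4·5=20, U→Largo 3·4=12, V→Largo 4·16=64. Service 400; fixed 1144; total 1544.
No other subset beats 816.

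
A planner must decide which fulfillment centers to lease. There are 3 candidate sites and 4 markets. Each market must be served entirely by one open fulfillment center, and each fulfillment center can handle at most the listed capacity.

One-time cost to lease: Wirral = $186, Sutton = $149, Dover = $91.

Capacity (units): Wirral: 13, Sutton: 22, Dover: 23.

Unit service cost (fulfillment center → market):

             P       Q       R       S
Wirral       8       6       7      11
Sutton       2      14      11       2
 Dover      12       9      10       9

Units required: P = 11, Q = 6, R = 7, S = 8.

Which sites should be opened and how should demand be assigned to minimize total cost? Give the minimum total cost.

Minimum total cost: 402

Open {Sutton, Dover}: P→Sutton 2·11=22, Q→Dover 9·6=54, R→Dover 10·7=70, S→Sutton 2·8=16.
Loads: Sutton carries 19/22, Dover carries 13/23. Service 162; fixed 240; total 402.
Next best feasible plan costs 458.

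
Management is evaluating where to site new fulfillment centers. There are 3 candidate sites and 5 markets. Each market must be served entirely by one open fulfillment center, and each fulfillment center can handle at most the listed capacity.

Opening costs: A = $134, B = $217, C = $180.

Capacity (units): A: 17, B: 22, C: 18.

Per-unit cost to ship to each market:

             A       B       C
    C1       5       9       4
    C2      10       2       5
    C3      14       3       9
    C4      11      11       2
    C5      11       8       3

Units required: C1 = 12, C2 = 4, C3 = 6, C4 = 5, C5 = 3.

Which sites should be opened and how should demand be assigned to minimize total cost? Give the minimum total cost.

Minimum total cost: 467

Open {A, C}: C1→A 5·12=60, C2→C 5·4=20, C3→C 9·6=54, C4→C 2·5=10, C5→C 3·3=9.
Loads: A carries 12/17, C carries 18/18. Service 153; fixed 314; total 467.
Next best feasible plan costs 487.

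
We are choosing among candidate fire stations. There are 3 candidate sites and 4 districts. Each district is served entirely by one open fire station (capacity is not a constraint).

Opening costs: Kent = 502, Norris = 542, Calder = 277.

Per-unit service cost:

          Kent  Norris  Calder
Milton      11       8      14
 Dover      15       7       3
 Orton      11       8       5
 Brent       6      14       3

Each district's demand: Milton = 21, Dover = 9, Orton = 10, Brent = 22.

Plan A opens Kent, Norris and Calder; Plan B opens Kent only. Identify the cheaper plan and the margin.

Plan B is cheaper by 522.

Plan A: {Kent, Norris, Calder}: Milton→Norris 8·21=168, Dover→Calder 3·9=27, Orton→Calder 5·10=50, Brent→Calder 3·22=66. Service 311; fixed 1321; total 1632.
Plan B: {Kent}: Milton→Kent 11·21=231, Dover→Kent 15·9=135, Orton→Kent 11·10=110, Brent→Kent 6·22=132. Service 608; fixed 502; total 1110.
Difference: |1632 − 1110| = 522.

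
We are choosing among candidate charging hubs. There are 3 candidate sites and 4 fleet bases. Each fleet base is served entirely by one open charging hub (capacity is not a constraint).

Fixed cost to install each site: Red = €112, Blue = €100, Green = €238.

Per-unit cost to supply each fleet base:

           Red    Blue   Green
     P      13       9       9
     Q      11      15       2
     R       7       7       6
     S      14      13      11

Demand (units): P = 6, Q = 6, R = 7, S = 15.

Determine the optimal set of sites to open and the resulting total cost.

For any fixed open set, each fleet base goes to its cheapest open site; total = fixed + service.
{Blue}: P→Blue 9·6=54, Q→Blue 15·6=90, R→Blue 7·7=49, S→Blue 13·15=195. Service 388; fixed 100; total 488.
{Green}: service 273 + fixed 238 = 511
{Red}: P→Red 13·6=78, Q→Red 11·6=66, R→Red 7·7=49, S→Red 14·15=210. Service 403; fixed 112; total 515.
{Red, Blue, Green}: P→Blue 9·6=54, Q→Green 2·6=12, R→Green 6·7=42, S→Green 11·15=165. Service 273; fixed 450; total 723.
(All 7 nonempty subsets were checked; Blue only is lowest.)

Open Blue only; minimum total cost 488.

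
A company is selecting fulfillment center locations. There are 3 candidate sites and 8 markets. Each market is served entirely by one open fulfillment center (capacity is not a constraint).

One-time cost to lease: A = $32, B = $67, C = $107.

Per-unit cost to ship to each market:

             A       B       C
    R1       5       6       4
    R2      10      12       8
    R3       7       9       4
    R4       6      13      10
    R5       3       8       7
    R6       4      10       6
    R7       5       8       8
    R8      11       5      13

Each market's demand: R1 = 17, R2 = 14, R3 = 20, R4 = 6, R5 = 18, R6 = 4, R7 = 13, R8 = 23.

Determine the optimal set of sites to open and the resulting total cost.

Open A and B; minimum total cost 750.

For any fixed open set, each market goes to its cheapest open site; total = fixed + service.
{A, B}: R1→A 5·17=85, R2→A 10·14=140, R3→A 7·20=140, R4→A 6·6=36, R5→A 3·18=54, R6→A 4·4=16, R7→A 5·13=65, R8→B 5·23=115. Service 651; fixed 99; total 750.
{A, B, C}: service 546 + fixed 206 = 752
{A}: service 789 + fixed 32 = 821
No other subset beats 750.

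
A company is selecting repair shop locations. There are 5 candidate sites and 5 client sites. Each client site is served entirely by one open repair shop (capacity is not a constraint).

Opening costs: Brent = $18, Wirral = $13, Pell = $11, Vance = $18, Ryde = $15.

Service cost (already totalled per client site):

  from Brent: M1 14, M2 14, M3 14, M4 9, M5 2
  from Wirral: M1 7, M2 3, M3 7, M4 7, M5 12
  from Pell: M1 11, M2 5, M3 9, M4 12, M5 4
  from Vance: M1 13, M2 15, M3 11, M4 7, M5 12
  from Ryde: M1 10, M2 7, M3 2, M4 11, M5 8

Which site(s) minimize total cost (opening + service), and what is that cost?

For any fixed open set, each client site goes to its cheapest open site; total = fixed + service.
{Wirral}: M1→Wirral 7, M2→Wirral 3, M3→Wirral 7, M4→Wirral 7, M5→Wirral 12. Service 36; fixed 13; total 49.
{Wirral, Pell}: M1→Wirral 7, M2→Wirral 3, M3→Wirral 7, M4→Wirral 7, M5→Pell 4. Service 28; fixed 24; total 52.
{Pell}: service 41 + fixed 11 = 52
{Brent, Wirral, Pell, Vance, Ryde}: service 21 + fixed 75 = 96
No other subset beats 49.

Open Wirral only; minimum total cost 49.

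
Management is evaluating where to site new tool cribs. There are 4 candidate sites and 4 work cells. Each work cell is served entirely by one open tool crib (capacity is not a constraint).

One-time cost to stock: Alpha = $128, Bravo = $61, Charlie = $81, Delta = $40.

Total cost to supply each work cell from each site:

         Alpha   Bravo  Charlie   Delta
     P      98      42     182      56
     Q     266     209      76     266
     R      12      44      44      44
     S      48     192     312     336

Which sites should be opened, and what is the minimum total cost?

Open Alpha, Charlie and Delta; minimum total cost 441.

For any fixed open set, each work cell goes to its cheapest open site; total = fixed + service.
{Alpha, Charlie, Delta}: P→Delta 56, Q→Charlie 76, R→Alpha 12, S→Alpha 48. Service 192; fixed 249; total 441.
{Alpha, Charlie}: service 234 + fixed 209 = 443
{Alpha, Bravo, Charlie}: service 178 + fixed 270 = 448
{Alpha, Bravo, Charlie, Delta}: service 178 + fixed 310 = 488
No other subset beats 441.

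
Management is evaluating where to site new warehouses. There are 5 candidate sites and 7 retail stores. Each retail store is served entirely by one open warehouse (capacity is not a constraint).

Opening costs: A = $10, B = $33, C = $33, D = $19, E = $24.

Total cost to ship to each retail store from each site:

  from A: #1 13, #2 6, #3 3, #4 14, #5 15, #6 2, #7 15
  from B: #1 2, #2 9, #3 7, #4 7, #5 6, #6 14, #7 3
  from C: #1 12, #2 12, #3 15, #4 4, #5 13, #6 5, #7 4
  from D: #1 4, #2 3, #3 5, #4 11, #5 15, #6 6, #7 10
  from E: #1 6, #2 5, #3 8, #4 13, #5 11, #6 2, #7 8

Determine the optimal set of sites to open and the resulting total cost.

Open A and B; minimum total cost 72.

For any fixed open set, each retail store goes to its cheapest open site; total = fixed + service.
{A, B}: #1→B 2, #2→A 6, #3→A 3, #4→B 7, #5→B 6, #6→A 2, #7→B 3. Service 29; fixed 43; total 72.
{D}: #1→D 4, #2→D 3, #3→D 5, #4→D 11, #5→D 15, #6→D 6, #7→D 10. Service 54; fixed 19; total 73.
{A, D}: service 48 + fixed 29 = 77
{A, B, C, D, E}: service 23 + fixed 119 = 142
No other subset beats 72.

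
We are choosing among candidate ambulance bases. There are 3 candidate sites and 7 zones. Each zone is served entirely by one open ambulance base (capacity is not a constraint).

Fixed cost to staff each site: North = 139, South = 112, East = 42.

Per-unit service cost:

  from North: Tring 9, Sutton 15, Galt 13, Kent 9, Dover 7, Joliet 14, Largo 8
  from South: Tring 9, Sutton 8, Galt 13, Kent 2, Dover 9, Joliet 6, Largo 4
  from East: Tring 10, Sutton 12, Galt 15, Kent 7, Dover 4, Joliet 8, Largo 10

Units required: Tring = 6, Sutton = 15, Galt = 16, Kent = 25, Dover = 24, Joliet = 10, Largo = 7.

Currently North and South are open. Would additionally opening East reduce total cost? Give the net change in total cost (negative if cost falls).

Current service cost with {North, South}: 688.
Adding East: each zone re-picks its cheapest; new service cost 616, saving 72.
Extra fixed cost: 42. Net change = 42 − 72 = -30.
(Totals: 939 → 909.)

Yes — net change −30 (cost falls by 30).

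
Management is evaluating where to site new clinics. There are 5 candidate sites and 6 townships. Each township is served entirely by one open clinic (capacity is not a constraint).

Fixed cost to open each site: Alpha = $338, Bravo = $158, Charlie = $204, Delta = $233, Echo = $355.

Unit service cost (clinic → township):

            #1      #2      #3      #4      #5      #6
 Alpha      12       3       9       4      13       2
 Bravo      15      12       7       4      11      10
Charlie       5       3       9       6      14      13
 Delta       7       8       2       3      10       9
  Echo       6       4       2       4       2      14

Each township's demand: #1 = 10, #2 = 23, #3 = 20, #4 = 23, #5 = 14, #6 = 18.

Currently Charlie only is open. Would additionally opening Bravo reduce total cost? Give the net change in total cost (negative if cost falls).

Yes — net change −24 (cost falls by 24).

Current service cost with {Charlie}: 867.
Adding Bravo: each township re-picks its cheapest; new service cost 685, saving 182.
Extra fixed cost: 158. Net change = 158 − 182 = -24.
(Totals: 1071 → 1047.)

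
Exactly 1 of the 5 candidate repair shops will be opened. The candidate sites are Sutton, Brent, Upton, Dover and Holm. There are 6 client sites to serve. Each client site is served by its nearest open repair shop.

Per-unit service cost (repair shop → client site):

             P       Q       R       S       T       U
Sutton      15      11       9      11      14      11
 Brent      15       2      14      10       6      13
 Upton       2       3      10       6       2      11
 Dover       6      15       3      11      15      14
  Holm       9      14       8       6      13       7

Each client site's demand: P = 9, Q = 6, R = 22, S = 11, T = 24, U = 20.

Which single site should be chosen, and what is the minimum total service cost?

Choose Upton only; total service cost 590.

With exactly 1 open, each client site uses its cheapest among the chosen.
{Upton}: P→Upton 2·9=18, Q→Upton 3·6=18, R→Upton 10·22=220, S→Upton 6·11=66, T→Upton 2·24=48, U→Upton 11·20=220. Service cost 590.
{Holm}: service cost 859
{Brent}: service cost 969
Among all 5 size-1 choices, {Upton} is lowest.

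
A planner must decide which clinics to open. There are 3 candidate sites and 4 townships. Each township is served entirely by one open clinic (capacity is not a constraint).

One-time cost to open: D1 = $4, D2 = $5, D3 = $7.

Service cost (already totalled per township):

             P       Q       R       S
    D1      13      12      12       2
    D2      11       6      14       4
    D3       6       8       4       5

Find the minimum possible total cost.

For any fixed open set, each township goes to its cheapest open site; total = fixed + service.
{D3}: P→D3 6, Q→D3 8, R→D3 4, S→D3 5. Service 23; fixed 7; total 30.
{D1, D3}: service 20 + fixed 11 = 31
{D2, D3}: P→D3 6, Q→D2 6, R→D3 4, S→D2 4. Service 20; fixed 12; total 32.
{D1, D2, D3}: service 18 + fixed 16 = 34
(All 7 nonempty subsets were checked; D3 only is lowest.)

Minimum total cost: 30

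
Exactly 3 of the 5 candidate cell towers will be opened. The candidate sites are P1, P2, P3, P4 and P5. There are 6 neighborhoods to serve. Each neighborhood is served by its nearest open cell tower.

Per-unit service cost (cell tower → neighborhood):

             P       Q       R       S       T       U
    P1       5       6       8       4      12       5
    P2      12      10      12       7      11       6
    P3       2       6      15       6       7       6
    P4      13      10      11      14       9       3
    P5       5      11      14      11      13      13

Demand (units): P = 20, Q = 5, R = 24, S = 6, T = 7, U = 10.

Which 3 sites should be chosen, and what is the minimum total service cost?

Choose P1, P3 and P4; total service cost 365.

With exactly 3 open, each neighborhood uses its cheapest among the chosen.
{P1, P3, P4}: P→P3 2·20=40, Q→P1 6·5=30, R→P1 8·24=192, S→P1 4·6=24, T→P3 7·7=49, U→P4 3·10=30. Service cost 365.
{P1, P2, P3}: service cost 385
{P1, P3, P5}: service cost 385
Among all 10 size-3 choices, {P1, P3, P4} is lowest.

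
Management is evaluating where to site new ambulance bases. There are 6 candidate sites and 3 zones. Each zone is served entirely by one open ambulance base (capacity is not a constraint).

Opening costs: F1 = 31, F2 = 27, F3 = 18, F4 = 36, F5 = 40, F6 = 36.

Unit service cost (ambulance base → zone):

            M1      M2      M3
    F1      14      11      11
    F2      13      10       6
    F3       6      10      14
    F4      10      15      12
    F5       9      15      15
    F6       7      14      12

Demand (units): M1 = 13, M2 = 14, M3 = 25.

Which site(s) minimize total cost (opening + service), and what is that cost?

Open F2 and F3; minimum total cost 413.

For any fixed open set, each zone goes to its cheapest open site; total = fixed + service.
{F2, F3}: M1→F3 6·13=78, M2→F2 10·14=140, M3→F2 6·25=150. Service 368; fixed 45; total 413.
{F1, F2, F3}: M1→F3 6·13=78, M2→F2 10·14=140, M3→F2 6·25=150. Service 368; fixed 76; total 444.
{F2, F6}: service 381 + fixed 63 = 444
{F1, F2, F3, F4, F5, F6}: service 368 + fixed 188 = 556
No other subset beats 413.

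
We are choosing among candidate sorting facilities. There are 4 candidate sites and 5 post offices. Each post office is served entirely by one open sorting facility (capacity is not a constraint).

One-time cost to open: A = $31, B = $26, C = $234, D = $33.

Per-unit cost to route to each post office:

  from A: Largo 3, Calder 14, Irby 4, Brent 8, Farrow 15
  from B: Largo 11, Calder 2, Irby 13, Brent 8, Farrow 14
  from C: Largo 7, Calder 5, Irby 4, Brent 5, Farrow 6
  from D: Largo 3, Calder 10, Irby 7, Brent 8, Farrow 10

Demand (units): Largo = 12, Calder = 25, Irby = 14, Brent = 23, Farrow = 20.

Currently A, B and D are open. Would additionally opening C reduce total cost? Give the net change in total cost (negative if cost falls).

No — net change +85 (cost rises by 85).

Current service cost with {A, B, D}: 526.
Adding C: each post office re-picks its cheapest; new service cost 377, saving 149.
Extra fixed cost: 234. Net change = 234 − 149 = 85.
(Totals: 616 → 701.)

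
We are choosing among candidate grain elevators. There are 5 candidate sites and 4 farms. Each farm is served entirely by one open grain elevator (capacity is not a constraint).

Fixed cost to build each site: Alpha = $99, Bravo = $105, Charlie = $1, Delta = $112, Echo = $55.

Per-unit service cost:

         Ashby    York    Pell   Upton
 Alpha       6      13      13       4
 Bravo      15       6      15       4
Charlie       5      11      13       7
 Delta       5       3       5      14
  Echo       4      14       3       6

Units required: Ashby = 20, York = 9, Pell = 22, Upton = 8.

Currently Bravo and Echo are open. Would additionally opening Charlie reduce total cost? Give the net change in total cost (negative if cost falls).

Current service cost with {Bravo, Echo}: 232.
Adding Charlie: each farm re-picks its cheapest; new service cost 232, saving 0.
Extra fixed cost: 1. Net change = 1 − 0 = 1.
(Totals: 392 → 393.)

No — net change +1 (cost rises by 1).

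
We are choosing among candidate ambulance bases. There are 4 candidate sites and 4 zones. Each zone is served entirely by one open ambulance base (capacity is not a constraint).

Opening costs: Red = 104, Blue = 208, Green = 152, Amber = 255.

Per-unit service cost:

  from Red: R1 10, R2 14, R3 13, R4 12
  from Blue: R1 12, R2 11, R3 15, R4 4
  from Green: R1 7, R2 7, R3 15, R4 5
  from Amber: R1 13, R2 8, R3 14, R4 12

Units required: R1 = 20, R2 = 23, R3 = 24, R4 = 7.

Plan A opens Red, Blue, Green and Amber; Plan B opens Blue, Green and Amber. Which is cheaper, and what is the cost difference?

Plan B is cheaper by 80.

Plan A: {Red, Blue, Green, Amber}: R1→Green 7·20=140, R2→Green 7·23=161, R3→Red 13·24=312, R4→Blue 4·7=28. Service 641; fixed 719; total 1360.
Plan B: {Blue, Green, Amber}: R1→Green 7·20=140, R2→Green 7·23=161, R3→Amber 14·24=336, R4→Blue 4·7=28. Service 665; fixed 615; total 1280.
Difference: |1360 − 1280| = 80.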